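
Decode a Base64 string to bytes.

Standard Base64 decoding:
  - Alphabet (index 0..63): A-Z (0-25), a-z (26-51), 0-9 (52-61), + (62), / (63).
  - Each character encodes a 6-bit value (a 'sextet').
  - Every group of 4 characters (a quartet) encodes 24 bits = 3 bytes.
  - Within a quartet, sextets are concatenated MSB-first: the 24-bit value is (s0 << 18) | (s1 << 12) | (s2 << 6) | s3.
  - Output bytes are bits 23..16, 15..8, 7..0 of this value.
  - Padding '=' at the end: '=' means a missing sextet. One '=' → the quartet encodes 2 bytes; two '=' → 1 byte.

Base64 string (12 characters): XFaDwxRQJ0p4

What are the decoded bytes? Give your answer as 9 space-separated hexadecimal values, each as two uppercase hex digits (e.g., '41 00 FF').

After char 0 ('X'=23): chars_in_quartet=1 acc=0x17 bytes_emitted=0
After char 1 ('F'=5): chars_in_quartet=2 acc=0x5C5 bytes_emitted=0
After char 2 ('a'=26): chars_in_quartet=3 acc=0x1715A bytes_emitted=0
After char 3 ('D'=3): chars_in_quartet=4 acc=0x5C5683 -> emit 5C 56 83, reset; bytes_emitted=3
After char 4 ('w'=48): chars_in_quartet=1 acc=0x30 bytes_emitted=3
After char 5 ('x'=49): chars_in_quartet=2 acc=0xC31 bytes_emitted=3
After char 6 ('R'=17): chars_in_quartet=3 acc=0x30C51 bytes_emitted=3
After char 7 ('Q'=16): chars_in_quartet=4 acc=0xC31450 -> emit C3 14 50, reset; bytes_emitted=6
After char 8 ('J'=9): chars_in_quartet=1 acc=0x9 bytes_emitted=6
After char 9 ('0'=52): chars_in_quartet=2 acc=0x274 bytes_emitted=6
After char 10 ('p'=41): chars_in_quartet=3 acc=0x9D29 bytes_emitted=6
After char 11 ('4'=56): chars_in_quartet=4 acc=0x274A78 -> emit 27 4A 78, reset; bytes_emitted=9

Answer: 5C 56 83 C3 14 50 27 4A 78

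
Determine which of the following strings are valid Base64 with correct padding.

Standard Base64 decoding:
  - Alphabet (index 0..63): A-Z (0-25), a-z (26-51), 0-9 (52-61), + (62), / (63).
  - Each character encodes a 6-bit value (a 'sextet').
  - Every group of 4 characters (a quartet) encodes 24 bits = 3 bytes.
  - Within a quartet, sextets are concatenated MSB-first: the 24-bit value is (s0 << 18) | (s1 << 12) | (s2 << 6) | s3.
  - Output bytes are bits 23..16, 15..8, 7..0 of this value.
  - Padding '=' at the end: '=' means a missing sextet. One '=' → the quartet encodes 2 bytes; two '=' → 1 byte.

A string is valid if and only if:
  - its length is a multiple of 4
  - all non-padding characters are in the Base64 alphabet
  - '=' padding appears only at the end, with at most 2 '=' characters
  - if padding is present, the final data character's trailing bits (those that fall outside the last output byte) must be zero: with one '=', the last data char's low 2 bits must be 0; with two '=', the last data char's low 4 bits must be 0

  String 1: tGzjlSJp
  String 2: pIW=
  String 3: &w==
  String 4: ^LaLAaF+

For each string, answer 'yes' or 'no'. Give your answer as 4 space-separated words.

String 1: 'tGzjlSJp' → valid
String 2: 'pIW=' → invalid (bad trailing bits)
String 3: '&w==' → invalid (bad char(s): ['&'])
String 4: '^LaLAaF+' → invalid (bad char(s): ['^'])

Answer: yes no no no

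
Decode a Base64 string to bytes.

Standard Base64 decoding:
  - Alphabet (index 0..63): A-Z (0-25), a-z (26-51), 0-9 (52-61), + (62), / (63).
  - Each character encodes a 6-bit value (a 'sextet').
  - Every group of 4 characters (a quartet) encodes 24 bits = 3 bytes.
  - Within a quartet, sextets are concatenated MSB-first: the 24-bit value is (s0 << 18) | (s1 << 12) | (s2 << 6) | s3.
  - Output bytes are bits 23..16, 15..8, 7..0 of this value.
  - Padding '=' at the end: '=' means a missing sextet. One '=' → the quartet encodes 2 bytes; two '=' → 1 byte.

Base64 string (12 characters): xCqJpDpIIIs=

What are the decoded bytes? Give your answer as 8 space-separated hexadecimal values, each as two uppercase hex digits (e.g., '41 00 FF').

Answer: C4 2A 89 A4 3A 48 20 8B

Derivation:
After char 0 ('x'=49): chars_in_quartet=1 acc=0x31 bytes_emitted=0
After char 1 ('C'=2): chars_in_quartet=2 acc=0xC42 bytes_emitted=0
After char 2 ('q'=42): chars_in_quartet=3 acc=0x310AA bytes_emitted=0
After char 3 ('J'=9): chars_in_quartet=4 acc=0xC42A89 -> emit C4 2A 89, reset; bytes_emitted=3
After char 4 ('p'=41): chars_in_quartet=1 acc=0x29 bytes_emitted=3
After char 5 ('D'=3): chars_in_quartet=2 acc=0xA43 bytes_emitted=3
After char 6 ('p'=41): chars_in_quartet=3 acc=0x290E9 bytes_emitted=3
After char 7 ('I'=8): chars_in_quartet=4 acc=0xA43A48 -> emit A4 3A 48, reset; bytes_emitted=6
After char 8 ('I'=8): chars_in_quartet=1 acc=0x8 bytes_emitted=6
After char 9 ('I'=8): chars_in_quartet=2 acc=0x208 bytes_emitted=6
After char 10 ('s'=44): chars_in_quartet=3 acc=0x822C bytes_emitted=6
Padding '=': partial quartet acc=0x822C -> emit 20 8B; bytes_emitted=8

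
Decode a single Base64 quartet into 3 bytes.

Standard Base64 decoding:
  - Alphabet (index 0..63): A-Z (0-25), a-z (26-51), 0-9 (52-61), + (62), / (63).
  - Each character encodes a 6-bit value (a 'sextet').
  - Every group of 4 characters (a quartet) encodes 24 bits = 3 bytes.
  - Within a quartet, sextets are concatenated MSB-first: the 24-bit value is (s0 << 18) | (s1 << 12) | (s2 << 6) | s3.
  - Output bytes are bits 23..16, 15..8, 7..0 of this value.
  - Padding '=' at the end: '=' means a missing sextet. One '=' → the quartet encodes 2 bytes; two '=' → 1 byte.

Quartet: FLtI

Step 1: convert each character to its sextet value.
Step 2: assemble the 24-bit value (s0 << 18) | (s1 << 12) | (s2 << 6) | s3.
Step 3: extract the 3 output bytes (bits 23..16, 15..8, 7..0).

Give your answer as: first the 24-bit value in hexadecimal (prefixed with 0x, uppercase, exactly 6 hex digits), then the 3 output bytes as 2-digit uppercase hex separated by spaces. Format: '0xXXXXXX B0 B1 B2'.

Answer: 0x14BB48 14 BB 48

Derivation:
Sextets: F=5, L=11, t=45, I=8
24-bit: (5<<18) | (11<<12) | (45<<6) | 8
      = 0x140000 | 0x00B000 | 0x000B40 | 0x000008
      = 0x14BB48
Bytes: (v>>16)&0xFF=14, (v>>8)&0xFF=BB, v&0xFF=48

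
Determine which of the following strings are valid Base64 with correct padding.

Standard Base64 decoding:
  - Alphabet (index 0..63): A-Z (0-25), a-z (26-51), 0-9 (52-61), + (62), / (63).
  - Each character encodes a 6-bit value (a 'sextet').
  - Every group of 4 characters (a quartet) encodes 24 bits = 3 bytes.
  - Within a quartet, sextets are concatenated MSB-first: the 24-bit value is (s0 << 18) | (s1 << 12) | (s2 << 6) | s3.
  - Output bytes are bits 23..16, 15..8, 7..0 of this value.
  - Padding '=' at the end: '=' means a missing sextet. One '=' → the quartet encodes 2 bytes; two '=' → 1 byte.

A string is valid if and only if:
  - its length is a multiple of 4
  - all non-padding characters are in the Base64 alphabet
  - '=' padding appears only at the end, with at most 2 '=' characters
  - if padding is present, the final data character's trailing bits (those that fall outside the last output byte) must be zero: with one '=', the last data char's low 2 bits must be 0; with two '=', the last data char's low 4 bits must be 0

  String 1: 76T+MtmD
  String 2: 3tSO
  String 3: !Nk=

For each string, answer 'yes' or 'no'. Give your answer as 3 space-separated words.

String 1: '76T+MtmD' → valid
String 2: '3tSO' → valid
String 3: '!Nk=' → invalid (bad char(s): ['!'])

Answer: yes yes no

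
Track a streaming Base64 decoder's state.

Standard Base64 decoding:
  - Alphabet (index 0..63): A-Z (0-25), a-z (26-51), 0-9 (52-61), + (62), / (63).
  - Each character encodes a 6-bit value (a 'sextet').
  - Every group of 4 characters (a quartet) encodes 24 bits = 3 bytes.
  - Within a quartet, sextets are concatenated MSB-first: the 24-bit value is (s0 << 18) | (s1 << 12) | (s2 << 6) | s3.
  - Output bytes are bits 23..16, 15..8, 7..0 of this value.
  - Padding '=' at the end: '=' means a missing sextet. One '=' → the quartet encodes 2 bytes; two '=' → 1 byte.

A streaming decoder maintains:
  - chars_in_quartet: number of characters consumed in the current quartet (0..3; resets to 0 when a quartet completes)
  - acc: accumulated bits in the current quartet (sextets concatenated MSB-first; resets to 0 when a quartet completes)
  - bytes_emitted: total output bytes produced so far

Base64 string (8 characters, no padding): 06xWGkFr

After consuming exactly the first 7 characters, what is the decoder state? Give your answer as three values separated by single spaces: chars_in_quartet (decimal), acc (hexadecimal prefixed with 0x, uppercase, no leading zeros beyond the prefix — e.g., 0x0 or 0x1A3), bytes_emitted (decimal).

After char 0 ('0'=52): chars_in_quartet=1 acc=0x34 bytes_emitted=0
After char 1 ('6'=58): chars_in_quartet=2 acc=0xD3A bytes_emitted=0
After char 2 ('x'=49): chars_in_quartet=3 acc=0x34EB1 bytes_emitted=0
After char 3 ('W'=22): chars_in_quartet=4 acc=0xD3AC56 -> emit D3 AC 56, reset; bytes_emitted=3
After char 4 ('G'=6): chars_in_quartet=1 acc=0x6 bytes_emitted=3
After char 5 ('k'=36): chars_in_quartet=2 acc=0x1A4 bytes_emitted=3
After char 6 ('F'=5): chars_in_quartet=3 acc=0x6905 bytes_emitted=3

Answer: 3 0x6905 3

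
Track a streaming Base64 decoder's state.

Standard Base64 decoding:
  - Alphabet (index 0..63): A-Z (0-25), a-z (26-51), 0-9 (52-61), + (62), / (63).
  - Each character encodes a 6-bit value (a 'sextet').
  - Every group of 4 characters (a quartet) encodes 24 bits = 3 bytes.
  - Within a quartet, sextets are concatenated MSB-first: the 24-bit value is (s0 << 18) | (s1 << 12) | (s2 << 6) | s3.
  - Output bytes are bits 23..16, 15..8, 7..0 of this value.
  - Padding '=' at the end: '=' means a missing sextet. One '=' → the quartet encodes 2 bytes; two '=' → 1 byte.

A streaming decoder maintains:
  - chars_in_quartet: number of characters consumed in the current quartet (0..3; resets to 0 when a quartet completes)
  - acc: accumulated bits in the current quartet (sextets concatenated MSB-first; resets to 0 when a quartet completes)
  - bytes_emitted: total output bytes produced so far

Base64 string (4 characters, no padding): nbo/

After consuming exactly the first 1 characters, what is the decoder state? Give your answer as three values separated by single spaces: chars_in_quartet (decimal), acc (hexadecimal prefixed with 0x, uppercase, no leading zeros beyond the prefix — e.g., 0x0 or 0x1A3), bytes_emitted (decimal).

Answer: 1 0x27 0

Derivation:
After char 0 ('n'=39): chars_in_quartet=1 acc=0x27 bytes_emitted=0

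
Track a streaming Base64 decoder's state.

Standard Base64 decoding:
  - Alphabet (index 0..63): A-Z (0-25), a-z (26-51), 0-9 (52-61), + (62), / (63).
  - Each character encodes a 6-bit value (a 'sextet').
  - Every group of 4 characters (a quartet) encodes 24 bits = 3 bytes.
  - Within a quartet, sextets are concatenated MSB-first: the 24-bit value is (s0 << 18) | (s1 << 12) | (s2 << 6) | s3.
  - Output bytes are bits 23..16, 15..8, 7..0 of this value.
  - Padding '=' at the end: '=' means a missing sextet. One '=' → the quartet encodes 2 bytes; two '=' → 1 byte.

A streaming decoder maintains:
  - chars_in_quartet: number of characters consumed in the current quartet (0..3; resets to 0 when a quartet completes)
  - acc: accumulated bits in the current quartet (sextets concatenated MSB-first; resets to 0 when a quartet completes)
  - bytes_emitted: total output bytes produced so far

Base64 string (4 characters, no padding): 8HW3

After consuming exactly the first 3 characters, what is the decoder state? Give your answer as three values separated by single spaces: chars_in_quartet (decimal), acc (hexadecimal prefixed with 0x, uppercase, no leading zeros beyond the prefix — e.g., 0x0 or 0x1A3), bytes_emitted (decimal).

After char 0 ('8'=60): chars_in_quartet=1 acc=0x3C bytes_emitted=0
After char 1 ('H'=7): chars_in_quartet=2 acc=0xF07 bytes_emitted=0
After char 2 ('W'=22): chars_in_quartet=3 acc=0x3C1D6 bytes_emitted=0

Answer: 3 0x3C1D6 0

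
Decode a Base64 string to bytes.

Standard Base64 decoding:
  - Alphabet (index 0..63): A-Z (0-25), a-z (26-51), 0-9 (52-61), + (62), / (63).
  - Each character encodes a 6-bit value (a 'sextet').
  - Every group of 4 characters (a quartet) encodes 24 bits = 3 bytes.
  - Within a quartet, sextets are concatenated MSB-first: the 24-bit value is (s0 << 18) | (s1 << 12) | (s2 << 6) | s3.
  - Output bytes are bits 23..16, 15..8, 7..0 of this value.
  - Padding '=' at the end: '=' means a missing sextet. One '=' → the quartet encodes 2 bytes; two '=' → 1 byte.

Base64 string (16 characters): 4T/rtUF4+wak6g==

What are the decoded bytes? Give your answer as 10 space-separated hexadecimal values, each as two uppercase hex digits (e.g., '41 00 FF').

Answer: E1 3F EB B5 41 78 FB 06 A4 EA

Derivation:
After char 0 ('4'=56): chars_in_quartet=1 acc=0x38 bytes_emitted=0
After char 1 ('T'=19): chars_in_quartet=2 acc=0xE13 bytes_emitted=0
After char 2 ('/'=63): chars_in_quartet=3 acc=0x384FF bytes_emitted=0
After char 3 ('r'=43): chars_in_quartet=4 acc=0xE13FEB -> emit E1 3F EB, reset; bytes_emitted=3
After char 4 ('t'=45): chars_in_quartet=1 acc=0x2D bytes_emitted=3
After char 5 ('U'=20): chars_in_quartet=2 acc=0xB54 bytes_emitted=3
After char 6 ('F'=5): chars_in_quartet=3 acc=0x2D505 bytes_emitted=3
After char 7 ('4'=56): chars_in_quartet=4 acc=0xB54178 -> emit B5 41 78, reset; bytes_emitted=6
After char 8 ('+'=62): chars_in_quartet=1 acc=0x3E bytes_emitted=6
After char 9 ('w'=48): chars_in_quartet=2 acc=0xFB0 bytes_emitted=6
After char 10 ('a'=26): chars_in_quartet=3 acc=0x3EC1A bytes_emitted=6
After char 11 ('k'=36): chars_in_quartet=4 acc=0xFB06A4 -> emit FB 06 A4, reset; bytes_emitted=9
After char 12 ('6'=58): chars_in_quartet=1 acc=0x3A bytes_emitted=9
After char 13 ('g'=32): chars_in_quartet=2 acc=0xEA0 bytes_emitted=9
Padding '==': partial quartet acc=0xEA0 -> emit EA; bytes_emitted=10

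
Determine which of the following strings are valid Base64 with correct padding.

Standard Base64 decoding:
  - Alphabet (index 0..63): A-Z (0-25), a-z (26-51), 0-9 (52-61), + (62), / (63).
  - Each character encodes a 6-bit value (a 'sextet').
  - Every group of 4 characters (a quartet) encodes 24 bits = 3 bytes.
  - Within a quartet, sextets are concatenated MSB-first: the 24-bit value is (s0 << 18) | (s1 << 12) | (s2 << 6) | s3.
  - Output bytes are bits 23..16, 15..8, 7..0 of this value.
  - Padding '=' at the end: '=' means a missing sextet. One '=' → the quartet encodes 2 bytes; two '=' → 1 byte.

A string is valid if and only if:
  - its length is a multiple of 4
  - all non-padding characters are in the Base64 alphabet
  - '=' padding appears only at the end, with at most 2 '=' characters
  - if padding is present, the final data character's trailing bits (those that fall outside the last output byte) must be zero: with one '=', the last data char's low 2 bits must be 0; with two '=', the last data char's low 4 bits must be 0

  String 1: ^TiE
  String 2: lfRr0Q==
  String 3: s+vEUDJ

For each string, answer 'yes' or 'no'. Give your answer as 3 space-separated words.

Answer: no yes no

Derivation:
String 1: '^TiE' → invalid (bad char(s): ['^'])
String 2: 'lfRr0Q==' → valid
String 3: 's+vEUDJ' → invalid (len=7 not mult of 4)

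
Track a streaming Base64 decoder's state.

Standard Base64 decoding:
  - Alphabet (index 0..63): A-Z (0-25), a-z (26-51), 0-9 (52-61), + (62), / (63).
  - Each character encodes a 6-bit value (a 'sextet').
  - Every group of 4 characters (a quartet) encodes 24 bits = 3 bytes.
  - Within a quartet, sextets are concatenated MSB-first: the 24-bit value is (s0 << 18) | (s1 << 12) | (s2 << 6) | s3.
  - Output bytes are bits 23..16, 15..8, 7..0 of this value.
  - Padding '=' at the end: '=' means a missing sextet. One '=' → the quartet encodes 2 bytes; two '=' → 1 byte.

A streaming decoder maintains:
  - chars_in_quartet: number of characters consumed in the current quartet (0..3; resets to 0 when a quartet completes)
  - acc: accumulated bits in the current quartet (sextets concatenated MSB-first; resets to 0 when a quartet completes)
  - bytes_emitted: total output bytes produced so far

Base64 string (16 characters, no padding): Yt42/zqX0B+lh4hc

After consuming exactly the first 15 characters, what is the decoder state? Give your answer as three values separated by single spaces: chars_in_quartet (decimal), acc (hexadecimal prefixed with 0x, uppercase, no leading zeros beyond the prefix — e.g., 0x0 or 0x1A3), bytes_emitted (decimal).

After char 0 ('Y'=24): chars_in_quartet=1 acc=0x18 bytes_emitted=0
After char 1 ('t'=45): chars_in_quartet=2 acc=0x62D bytes_emitted=0
After char 2 ('4'=56): chars_in_quartet=3 acc=0x18B78 bytes_emitted=0
After char 3 ('2'=54): chars_in_quartet=4 acc=0x62DE36 -> emit 62 DE 36, reset; bytes_emitted=3
After char 4 ('/'=63): chars_in_quartet=1 acc=0x3F bytes_emitted=3
After char 5 ('z'=51): chars_in_quartet=2 acc=0xFF3 bytes_emitted=3
After char 6 ('q'=42): chars_in_quartet=3 acc=0x3FCEA bytes_emitted=3
After char 7 ('X'=23): chars_in_quartet=4 acc=0xFF3A97 -> emit FF 3A 97, reset; bytes_emitted=6
After char 8 ('0'=52): chars_in_quartet=1 acc=0x34 bytes_emitted=6
After char 9 ('B'=1): chars_in_quartet=2 acc=0xD01 bytes_emitted=6
After char 10 ('+'=62): chars_in_quartet=3 acc=0x3407E bytes_emitted=6
After char 11 ('l'=37): chars_in_quartet=4 acc=0xD01FA5 -> emit D0 1F A5, reset; bytes_emitted=9
After char 12 ('h'=33): chars_in_quartet=1 acc=0x21 bytes_emitted=9
After char 13 ('4'=56): chars_in_quartet=2 acc=0x878 bytes_emitted=9
After char 14 ('h'=33): chars_in_quartet=3 acc=0x21E21 bytes_emitted=9

Answer: 3 0x21E21 9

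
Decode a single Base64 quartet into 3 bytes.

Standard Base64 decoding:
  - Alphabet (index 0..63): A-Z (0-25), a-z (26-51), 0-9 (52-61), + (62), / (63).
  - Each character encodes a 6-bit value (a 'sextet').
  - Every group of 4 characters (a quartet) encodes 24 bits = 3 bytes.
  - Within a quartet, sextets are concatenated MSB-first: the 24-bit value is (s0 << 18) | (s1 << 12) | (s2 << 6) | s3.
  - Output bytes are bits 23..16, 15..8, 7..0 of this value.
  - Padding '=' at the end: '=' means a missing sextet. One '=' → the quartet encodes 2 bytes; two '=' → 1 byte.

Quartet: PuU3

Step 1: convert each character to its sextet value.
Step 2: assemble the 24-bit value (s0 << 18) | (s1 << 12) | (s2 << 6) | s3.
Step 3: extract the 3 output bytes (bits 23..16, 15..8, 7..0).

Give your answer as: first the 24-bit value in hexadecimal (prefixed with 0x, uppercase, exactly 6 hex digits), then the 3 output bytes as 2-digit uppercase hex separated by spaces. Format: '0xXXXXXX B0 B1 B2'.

Sextets: P=15, u=46, U=20, 3=55
24-bit: (15<<18) | (46<<12) | (20<<6) | 55
      = 0x3C0000 | 0x02E000 | 0x000500 | 0x000037
      = 0x3EE537
Bytes: (v>>16)&0xFF=3E, (v>>8)&0xFF=E5, v&0xFF=37

Answer: 0x3EE537 3E E5 37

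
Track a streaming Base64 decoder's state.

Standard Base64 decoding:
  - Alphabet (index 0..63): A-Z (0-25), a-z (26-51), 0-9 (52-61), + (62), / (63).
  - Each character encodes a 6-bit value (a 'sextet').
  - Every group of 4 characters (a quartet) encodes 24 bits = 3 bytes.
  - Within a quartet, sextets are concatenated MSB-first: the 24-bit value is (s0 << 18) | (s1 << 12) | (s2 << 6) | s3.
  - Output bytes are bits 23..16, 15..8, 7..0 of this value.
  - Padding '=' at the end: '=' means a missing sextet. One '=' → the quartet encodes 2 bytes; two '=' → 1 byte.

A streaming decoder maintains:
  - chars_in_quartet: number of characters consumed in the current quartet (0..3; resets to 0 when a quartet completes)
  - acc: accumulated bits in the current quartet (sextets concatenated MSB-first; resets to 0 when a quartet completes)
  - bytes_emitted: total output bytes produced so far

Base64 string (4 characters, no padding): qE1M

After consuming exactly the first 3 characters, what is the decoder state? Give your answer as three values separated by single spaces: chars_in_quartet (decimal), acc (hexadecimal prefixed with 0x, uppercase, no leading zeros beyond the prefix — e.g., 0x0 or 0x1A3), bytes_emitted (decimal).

Answer: 3 0x2A135 0

Derivation:
After char 0 ('q'=42): chars_in_quartet=1 acc=0x2A bytes_emitted=0
After char 1 ('E'=4): chars_in_quartet=2 acc=0xA84 bytes_emitted=0
After char 2 ('1'=53): chars_in_quartet=3 acc=0x2A135 bytes_emitted=0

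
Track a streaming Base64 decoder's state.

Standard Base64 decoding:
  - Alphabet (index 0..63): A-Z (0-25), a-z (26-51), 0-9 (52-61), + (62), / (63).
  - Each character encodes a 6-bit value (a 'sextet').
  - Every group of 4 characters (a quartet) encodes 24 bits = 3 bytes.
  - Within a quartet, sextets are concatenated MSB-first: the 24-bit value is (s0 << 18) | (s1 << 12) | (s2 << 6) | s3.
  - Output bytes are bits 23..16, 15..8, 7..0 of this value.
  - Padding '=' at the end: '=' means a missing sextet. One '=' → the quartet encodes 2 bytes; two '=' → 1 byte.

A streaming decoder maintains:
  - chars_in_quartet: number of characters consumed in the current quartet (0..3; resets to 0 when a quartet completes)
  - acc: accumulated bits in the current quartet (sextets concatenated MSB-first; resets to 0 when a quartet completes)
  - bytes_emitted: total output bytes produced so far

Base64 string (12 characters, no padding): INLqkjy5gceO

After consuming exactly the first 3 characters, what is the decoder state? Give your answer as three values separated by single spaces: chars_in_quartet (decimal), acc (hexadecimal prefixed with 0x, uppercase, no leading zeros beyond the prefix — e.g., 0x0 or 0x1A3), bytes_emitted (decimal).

Answer: 3 0x834B 0

Derivation:
After char 0 ('I'=8): chars_in_quartet=1 acc=0x8 bytes_emitted=0
After char 1 ('N'=13): chars_in_quartet=2 acc=0x20D bytes_emitted=0
After char 2 ('L'=11): chars_in_quartet=3 acc=0x834B bytes_emitted=0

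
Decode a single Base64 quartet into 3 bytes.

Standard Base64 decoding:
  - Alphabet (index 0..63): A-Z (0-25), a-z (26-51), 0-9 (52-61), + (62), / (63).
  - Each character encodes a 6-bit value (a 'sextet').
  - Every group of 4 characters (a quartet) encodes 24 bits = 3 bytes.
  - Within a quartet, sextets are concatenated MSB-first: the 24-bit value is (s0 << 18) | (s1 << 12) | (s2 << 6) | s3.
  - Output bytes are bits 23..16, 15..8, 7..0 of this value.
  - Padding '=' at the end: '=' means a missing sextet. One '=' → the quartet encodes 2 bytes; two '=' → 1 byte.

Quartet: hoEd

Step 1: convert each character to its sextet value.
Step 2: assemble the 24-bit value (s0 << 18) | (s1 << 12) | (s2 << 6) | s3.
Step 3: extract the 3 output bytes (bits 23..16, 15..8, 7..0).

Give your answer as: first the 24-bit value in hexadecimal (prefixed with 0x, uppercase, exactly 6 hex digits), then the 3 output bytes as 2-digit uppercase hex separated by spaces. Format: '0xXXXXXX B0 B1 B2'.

Sextets: h=33, o=40, E=4, d=29
24-bit: (33<<18) | (40<<12) | (4<<6) | 29
      = 0x840000 | 0x028000 | 0x000100 | 0x00001D
      = 0x86811D
Bytes: (v>>16)&0xFF=86, (v>>8)&0xFF=81, v&0xFF=1D

Answer: 0x86811D 86 81 1D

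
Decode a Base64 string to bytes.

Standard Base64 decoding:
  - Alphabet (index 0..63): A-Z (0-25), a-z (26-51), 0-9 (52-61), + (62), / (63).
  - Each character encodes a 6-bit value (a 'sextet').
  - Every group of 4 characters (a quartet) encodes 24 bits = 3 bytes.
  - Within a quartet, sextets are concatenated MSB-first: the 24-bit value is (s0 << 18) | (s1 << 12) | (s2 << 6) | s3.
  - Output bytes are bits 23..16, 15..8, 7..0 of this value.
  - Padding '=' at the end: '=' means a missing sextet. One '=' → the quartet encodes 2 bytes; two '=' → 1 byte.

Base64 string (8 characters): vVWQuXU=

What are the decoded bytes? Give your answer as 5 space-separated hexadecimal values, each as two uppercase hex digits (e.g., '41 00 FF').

Answer: BD 55 90 B9 75

Derivation:
After char 0 ('v'=47): chars_in_quartet=1 acc=0x2F bytes_emitted=0
After char 1 ('V'=21): chars_in_quartet=2 acc=0xBD5 bytes_emitted=0
After char 2 ('W'=22): chars_in_quartet=3 acc=0x2F556 bytes_emitted=0
After char 3 ('Q'=16): chars_in_quartet=4 acc=0xBD5590 -> emit BD 55 90, reset; bytes_emitted=3
After char 4 ('u'=46): chars_in_quartet=1 acc=0x2E bytes_emitted=3
After char 5 ('X'=23): chars_in_quartet=2 acc=0xB97 bytes_emitted=3
After char 6 ('U'=20): chars_in_quartet=3 acc=0x2E5D4 bytes_emitted=3
Padding '=': partial quartet acc=0x2E5D4 -> emit B9 75; bytes_emitted=5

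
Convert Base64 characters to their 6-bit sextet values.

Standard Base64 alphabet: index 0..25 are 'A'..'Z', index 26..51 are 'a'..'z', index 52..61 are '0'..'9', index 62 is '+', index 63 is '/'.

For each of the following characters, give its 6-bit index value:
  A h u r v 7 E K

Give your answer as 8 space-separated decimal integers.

'A': A..Z range, ord('A') − ord('A') = 0
'h': a..z range, 26 + ord('h') − ord('a') = 33
'u': a..z range, 26 + ord('u') − ord('a') = 46
'r': a..z range, 26 + ord('r') − ord('a') = 43
'v': a..z range, 26 + ord('v') − ord('a') = 47
'7': 0..9 range, 52 + ord('7') − ord('0') = 59
'E': A..Z range, ord('E') − ord('A') = 4
'K': A..Z range, ord('K') − ord('A') = 10

Answer: 0 33 46 43 47 59 4 10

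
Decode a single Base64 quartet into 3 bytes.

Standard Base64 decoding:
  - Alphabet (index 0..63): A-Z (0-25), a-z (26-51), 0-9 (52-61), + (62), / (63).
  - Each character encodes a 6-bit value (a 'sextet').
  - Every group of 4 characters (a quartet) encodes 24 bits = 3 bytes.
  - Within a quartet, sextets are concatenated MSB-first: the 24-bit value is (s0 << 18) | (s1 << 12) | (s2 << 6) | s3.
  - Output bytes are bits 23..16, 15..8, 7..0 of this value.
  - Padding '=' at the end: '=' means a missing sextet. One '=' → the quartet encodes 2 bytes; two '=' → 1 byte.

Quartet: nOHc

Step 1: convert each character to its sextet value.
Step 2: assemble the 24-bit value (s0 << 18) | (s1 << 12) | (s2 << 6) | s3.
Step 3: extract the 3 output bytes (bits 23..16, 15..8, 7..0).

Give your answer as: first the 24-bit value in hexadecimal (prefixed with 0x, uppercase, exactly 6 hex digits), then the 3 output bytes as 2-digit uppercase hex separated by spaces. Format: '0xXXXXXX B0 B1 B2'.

Answer: 0x9CE1DC 9C E1 DC

Derivation:
Sextets: n=39, O=14, H=7, c=28
24-bit: (39<<18) | (14<<12) | (7<<6) | 28
      = 0x9C0000 | 0x00E000 | 0x0001C0 | 0x00001C
      = 0x9CE1DC
Bytes: (v>>16)&0xFF=9C, (v>>8)&0xFF=E1, v&0xFF=DC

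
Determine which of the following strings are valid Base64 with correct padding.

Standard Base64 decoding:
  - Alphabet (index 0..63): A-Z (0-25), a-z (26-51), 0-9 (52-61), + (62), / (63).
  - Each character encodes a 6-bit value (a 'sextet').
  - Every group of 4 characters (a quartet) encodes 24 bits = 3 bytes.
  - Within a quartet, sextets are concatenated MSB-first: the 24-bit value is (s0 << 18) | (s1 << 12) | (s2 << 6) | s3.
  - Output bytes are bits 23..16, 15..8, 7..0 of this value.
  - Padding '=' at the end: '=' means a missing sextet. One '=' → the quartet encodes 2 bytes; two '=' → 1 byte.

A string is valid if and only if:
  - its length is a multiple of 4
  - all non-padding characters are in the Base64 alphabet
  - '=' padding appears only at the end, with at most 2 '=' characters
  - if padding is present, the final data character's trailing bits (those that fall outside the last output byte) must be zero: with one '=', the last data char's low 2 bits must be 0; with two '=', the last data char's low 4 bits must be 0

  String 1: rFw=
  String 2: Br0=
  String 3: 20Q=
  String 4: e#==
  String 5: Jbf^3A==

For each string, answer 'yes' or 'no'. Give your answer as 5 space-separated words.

Answer: yes yes yes no no

Derivation:
String 1: 'rFw=' → valid
String 2: 'Br0=' → valid
String 3: '20Q=' → valid
String 4: 'e#==' → invalid (bad char(s): ['#'])
String 5: 'Jbf^3A==' → invalid (bad char(s): ['^'])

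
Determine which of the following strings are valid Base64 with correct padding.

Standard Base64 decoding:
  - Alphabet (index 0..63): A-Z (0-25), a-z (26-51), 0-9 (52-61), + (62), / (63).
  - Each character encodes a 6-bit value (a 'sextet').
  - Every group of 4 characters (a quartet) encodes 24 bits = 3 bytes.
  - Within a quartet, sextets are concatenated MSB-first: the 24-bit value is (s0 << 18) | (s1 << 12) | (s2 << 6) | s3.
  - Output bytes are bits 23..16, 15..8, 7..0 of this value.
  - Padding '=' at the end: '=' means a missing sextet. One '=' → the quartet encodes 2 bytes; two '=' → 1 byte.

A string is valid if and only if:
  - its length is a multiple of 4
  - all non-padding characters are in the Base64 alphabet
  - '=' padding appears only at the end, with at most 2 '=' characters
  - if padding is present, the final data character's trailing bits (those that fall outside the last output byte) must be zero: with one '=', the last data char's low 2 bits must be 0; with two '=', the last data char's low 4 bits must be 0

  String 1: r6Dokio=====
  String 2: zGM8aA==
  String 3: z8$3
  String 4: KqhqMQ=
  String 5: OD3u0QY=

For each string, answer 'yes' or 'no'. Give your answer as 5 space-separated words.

Answer: no yes no no yes

Derivation:
String 1: 'r6Dokio=====' → invalid (5 pad chars (max 2))
String 2: 'zGM8aA==' → valid
String 3: 'z8$3' → invalid (bad char(s): ['$'])
String 4: 'KqhqMQ=' → invalid (len=7 not mult of 4)
String 5: 'OD3u0QY=' → valid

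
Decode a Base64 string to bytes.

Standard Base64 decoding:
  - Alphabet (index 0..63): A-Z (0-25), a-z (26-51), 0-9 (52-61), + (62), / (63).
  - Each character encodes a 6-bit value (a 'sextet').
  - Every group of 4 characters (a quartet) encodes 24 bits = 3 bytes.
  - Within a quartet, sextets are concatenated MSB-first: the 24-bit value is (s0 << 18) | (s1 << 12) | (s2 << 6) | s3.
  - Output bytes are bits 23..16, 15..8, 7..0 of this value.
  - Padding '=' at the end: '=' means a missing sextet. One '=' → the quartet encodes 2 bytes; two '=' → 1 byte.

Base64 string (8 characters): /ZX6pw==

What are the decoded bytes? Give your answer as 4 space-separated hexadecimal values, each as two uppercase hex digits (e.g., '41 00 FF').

Answer: FD 95 FA A7

Derivation:
After char 0 ('/'=63): chars_in_quartet=1 acc=0x3F bytes_emitted=0
After char 1 ('Z'=25): chars_in_quartet=2 acc=0xFD9 bytes_emitted=0
After char 2 ('X'=23): chars_in_quartet=3 acc=0x3F657 bytes_emitted=0
After char 3 ('6'=58): chars_in_quartet=4 acc=0xFD95FA -> emit FD 95 FA, reset; bytes_emitted=3
After char 4 ('p'=41): chars_in_quartet=1 acc=0x29 bytes_emitted=3
After char 5 ('w'=48): chars_in_quartet=2 acc=0xA70 bytes_emitted=3
Padding '==': partial quartet acc=0xA70 -> emit A7; bytes_emitted=4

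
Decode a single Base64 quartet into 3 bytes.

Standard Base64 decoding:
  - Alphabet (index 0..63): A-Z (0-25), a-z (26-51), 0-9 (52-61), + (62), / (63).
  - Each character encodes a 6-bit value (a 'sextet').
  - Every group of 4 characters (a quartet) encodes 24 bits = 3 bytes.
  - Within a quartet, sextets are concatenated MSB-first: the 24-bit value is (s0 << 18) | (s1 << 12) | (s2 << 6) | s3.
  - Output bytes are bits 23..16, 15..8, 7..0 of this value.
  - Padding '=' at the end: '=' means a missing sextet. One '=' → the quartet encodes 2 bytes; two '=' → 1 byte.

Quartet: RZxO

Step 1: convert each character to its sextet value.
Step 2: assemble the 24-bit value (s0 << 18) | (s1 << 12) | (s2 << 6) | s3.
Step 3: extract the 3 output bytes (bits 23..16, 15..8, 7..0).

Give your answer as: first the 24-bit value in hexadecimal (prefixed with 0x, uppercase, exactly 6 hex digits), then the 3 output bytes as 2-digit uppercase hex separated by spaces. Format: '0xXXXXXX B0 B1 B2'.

Sextets: R=17, Z=25, x=49, O=14
24-bit: (17<<18) | (25<<12) | (49<<6) | 14
      = 0x440000 | 0x019000 | 0x000C40 | 0x00000E
      = 0x459C4E
Bytes: (v>>16)&0xFF=45, (v>>8)&0xFF=9C, v&0xFF=4E

Answer: 0x459C4E 45 9C 4E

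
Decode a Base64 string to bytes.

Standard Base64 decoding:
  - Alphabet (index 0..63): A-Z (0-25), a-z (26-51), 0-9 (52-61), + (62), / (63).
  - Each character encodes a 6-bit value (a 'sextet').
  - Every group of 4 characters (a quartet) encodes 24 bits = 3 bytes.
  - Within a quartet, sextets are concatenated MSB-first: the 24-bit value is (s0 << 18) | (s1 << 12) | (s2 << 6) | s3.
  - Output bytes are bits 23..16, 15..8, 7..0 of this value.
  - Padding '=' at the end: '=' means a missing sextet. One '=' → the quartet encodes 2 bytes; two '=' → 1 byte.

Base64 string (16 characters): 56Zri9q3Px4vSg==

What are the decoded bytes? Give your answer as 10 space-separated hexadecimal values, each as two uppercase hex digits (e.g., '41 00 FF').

After char 0 ('5'=57): chars_in_quartet=1 acc=0x39 bytes_emitted=0
After char 1 ('6'=58): chars_in_quartet=2 acc=0xE7A bytes_emitted=0
After char 2 ('Z'=25): chars_in_quartet=3 acc=0x39E99 bytes_emitted=0
After char 3 ('r'=43): chars_in_quartet=4 acc=0xE7A66B -> emit E7 A6 6B, reset; bytes_emitted=3
After char 4 ('i'=34): chars_in_quartet=1 acc=0x22 bytes_emitted=3
After char 5 ('9'=61): chars_in_quartet=2 acc=0x8BD bytes_emitted=3
After char 6 ('q'=42): chars_in_quartet=3 acc=0x22F6A bytes_emitted=3
After char 7 ('3'=55): chars_in_quartet=4 acc=0x8BDAB7 -> emit 8B DA B7, reset; bytes_emitted=6
After char 8 ('P'=15): chars_in_quartet=1 acc=0xF bytes_emitted=6
After char 9 ('x'=49): chars_in_quartet=2 acc=0x3F1 bytes_emitted=6
After char 10 ('4'=56): chars_in_quartet=3 acc=0xFC78 bytes_emitted=6
After char 11 ('v'=47): chars_in_quartet=4 acc=0x3F1E2F -> emit 3F 1E 2F, reset; bytes_emitted=9
After char 12 ('S'=18): chars_in_quartet=1 acc=0x12 bytes_emitted=9
After char 13 ('g'=32): chars_in_quartet=2 acc=0x4A0 bytes_emitted=9
Padding '==': partial quartet acc=0x4A0 -> emit 4A; bytes_emitted=10

Answer: E7 A6 6B 8B DA B7 3F 1E 2F 4A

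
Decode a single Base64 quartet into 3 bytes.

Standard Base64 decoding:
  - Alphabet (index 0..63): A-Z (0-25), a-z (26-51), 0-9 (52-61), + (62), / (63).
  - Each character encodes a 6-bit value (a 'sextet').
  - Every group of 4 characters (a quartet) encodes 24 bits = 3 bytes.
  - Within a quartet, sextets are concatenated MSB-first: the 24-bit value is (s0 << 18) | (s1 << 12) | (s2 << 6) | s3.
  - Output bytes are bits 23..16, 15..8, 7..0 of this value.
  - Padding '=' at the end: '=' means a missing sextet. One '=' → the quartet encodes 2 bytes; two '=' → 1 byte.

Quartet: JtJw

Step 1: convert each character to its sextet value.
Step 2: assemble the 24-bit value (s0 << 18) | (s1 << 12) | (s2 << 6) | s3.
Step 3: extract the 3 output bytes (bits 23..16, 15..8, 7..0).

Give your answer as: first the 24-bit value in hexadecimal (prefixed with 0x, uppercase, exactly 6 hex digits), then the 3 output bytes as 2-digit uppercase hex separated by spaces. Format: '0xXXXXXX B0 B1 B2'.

Answer: 0x26D270 26 D2 70

Derivation:
Sextets: J=9, t=45, J=9, w=48
24-bit: (9<<18) | (45<<12) | (9<<6) | 48
      = 0x240000 | 0x02D000 | 0x000240 | 0x000030
      = 0x26D270
Bytes: (v>>16)&0xFF=26, (v>>8)&0xFF=D2, v&0xFF=70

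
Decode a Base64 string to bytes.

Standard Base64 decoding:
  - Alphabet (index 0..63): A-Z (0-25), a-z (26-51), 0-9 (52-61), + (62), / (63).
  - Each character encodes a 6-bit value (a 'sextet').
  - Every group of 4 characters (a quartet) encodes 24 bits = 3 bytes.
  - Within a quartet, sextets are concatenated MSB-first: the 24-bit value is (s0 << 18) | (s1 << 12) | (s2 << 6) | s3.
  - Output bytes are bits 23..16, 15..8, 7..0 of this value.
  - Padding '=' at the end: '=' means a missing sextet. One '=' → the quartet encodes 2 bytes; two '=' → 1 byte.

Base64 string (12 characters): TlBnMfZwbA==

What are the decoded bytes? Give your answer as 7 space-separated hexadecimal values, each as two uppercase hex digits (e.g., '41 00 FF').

After char 0 ('T'=19): chars_in_quartet=1 acc=0x13 bytes_emitted=0
After char 1 ('l'=37): chars_in_quartet=2 acc=0x4E5 bytes_emitted=0
After char 2 ('B'=1): chars_in_quartet=3 acc=0x13941 bytes_emitted=0
After char 3 ('n'=39): chars_in_quartet=4 acc=0x4E5067 -> emit 4E 50 67, reset; bytes_emitted=3
After char 4 ('M'=12): chars_in_quartet=1 acc=0xC bytes_emitted=3
After char 5 ('f'=31): chars_in_quartet=2 acc=0x31F bytes_emitted=3
After char 6 ('Z'=25): chars_in_quartet=3 acc=0xC7D9 bytes_emitted=3
After char 7 ('w'=48): chars_in_quartet=4 acc=0x31F670 -> emit 31 F6 70, reset; bytes_emitted=6
After char 8 ('b'=27): chars_in_quartet=1 acc=0x1B bytes_emitted=6
After char 9 ('A'=0): chars_in_quartet=2 acc=0x6C0 bytes_emitted=6
Padding '==': partial quartet acc=0x6C0 -> emit 6C; bytes_emitted=7

Answer: 4E 50 67 31 F6 70 6C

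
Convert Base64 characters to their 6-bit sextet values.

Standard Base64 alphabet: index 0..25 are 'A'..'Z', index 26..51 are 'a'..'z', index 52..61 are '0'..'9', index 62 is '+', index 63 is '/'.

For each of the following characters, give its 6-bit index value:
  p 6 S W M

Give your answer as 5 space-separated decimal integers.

'p': a..z range, 26 + ord('p') − ord('a') = 41
'6': 0..9 range, 52 + ord('6') − ord('0') = 58
'S': A..Z range, ord('S') − ord('A') = 18
'W': A..Z range, ord('W') − ord('A') = 22
'M': A..Z range, ord('M') − ord('A') = 12

Answer: 41 58 18 22 12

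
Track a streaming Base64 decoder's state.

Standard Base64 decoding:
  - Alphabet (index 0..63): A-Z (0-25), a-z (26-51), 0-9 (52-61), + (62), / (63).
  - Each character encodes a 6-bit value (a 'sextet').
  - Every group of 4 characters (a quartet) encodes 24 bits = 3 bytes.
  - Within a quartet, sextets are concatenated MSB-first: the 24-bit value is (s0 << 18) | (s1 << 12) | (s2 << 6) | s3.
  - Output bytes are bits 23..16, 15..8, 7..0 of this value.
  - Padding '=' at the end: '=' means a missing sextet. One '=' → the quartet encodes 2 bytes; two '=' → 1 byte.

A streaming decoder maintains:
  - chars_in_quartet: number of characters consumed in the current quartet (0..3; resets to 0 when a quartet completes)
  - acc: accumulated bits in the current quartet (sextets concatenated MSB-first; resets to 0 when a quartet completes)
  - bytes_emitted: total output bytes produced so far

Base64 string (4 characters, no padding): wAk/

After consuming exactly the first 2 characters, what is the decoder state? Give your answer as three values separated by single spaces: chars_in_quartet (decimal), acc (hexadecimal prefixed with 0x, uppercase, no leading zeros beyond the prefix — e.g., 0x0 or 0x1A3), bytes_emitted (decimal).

Answer: 2 0xC00 0

Derivation:
After char 0 ('w'=48): chars_in_quartet=1 acc=0x30 bytes_emitted=0
After char 1 ('A'=0): chars_in_quartet=2 acc=0xC00 bytes_emitted=0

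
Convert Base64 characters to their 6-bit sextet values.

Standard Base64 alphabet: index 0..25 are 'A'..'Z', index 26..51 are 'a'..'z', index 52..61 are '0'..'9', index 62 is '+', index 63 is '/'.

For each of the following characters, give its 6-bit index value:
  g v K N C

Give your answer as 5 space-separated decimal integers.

Answer: 32 47 10 13 2

Derivation:
'g': a..z range, 26 + ord('g') − ord('a') = 32
'v': a..z range, 26 + ord('v') − ord('a') = 47
'K': A..Z range, ord('K') − ord('A') = 10
'N': A..Z range, ord('N') − ord('A') = 13
'C': A..Z range, ord('C') − ord('A') = 2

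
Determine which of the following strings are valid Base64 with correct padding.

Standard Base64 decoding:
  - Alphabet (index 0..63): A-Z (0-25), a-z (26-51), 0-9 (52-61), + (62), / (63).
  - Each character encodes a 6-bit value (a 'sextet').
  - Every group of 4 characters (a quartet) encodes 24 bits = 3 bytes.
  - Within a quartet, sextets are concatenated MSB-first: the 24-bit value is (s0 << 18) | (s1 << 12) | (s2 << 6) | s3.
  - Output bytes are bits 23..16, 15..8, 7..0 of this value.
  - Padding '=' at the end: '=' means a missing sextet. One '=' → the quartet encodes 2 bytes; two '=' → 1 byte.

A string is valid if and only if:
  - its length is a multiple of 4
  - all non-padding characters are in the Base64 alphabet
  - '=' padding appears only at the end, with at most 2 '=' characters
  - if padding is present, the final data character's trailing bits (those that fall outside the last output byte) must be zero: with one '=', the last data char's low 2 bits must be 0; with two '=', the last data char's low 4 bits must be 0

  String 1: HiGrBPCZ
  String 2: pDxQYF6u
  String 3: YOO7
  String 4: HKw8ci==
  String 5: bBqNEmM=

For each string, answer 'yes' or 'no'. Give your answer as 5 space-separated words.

Answer: yes yes yes no yes

Derivation:
String 1: 'HiGrBPCZ' → valid
String 2: 'pDxQYF6u' → valid
String 3: 'YOO7' → valid
String 4: 'HKw8ci==' → invalid (bad trailing bits)
String 5: 'bBqNEmM=' → valid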